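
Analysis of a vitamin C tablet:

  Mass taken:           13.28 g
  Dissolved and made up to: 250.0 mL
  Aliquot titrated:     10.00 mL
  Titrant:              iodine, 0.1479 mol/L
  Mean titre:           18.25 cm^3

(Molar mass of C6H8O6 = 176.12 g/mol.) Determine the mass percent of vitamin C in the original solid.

C6H8O6 + I2 → C6H6O6 + 2 HI
n(I2) per titration = 0.01825 × 0.1479 = 2.699 × 10^-3 mol
n(C6H8O6) in each aliquot = 2.699 × 10^-3 mol (1:1 ratio)
n(C6H8O6) in the whole flask = 2.699 × 10^-3 × 250.0/10.00 = 0.06748 mol
mass of C6H8O6 = 0.06748 × 176.12 = 11.88 g
% C6H8O6 = 11.88 / 13.28 × 100 = 89.49 %

89.49 %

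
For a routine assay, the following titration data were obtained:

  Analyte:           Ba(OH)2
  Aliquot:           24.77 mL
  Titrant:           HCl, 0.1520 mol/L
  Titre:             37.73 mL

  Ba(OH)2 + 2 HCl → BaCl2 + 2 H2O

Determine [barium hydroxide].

n(HCl) = 0.03773 L × 0.1520 mol/L = 5.735 × 10^-3 mol
From the 1:2 mole ratio, n(Ba(OH)2) = 1/2 × 5.735 × 10^-3 = 2.867 × 10^-3 mol
[Ba(OH)2] = 2.867 × 10^-3 mol / 0.02477 L = 0.1158 mol/L

0.1158 mol/L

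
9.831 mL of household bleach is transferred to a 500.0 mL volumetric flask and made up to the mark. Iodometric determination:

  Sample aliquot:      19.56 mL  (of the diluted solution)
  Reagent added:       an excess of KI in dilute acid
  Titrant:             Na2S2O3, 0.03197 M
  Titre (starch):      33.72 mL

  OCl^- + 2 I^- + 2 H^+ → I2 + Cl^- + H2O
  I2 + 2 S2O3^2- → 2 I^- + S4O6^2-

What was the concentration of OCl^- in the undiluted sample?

1.402 M

n(S2O3^2-) = 0.03372 × 0.03197 = 1.078 × 10^-3 mol
n(I2) = n(S2O3^2-)/2 = 5.390 × 10^-4 mol
n(OCl^-) in the aliquot = 5.390 × 10^-4 mol (1:1 ratio)
[OCl^-]_dilute = 5.390 × 10^-4 / 0.01956 = 0.02756 mol/L
[OCl^-]_original = 0.02756 × 500.0/9.831 = 1.402 mol/L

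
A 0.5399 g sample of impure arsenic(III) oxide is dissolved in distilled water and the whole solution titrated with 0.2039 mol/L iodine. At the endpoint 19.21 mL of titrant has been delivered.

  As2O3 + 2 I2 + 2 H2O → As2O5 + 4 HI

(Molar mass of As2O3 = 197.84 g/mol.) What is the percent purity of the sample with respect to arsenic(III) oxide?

n(I2) = 0.01921 L × 0.2039 mol/L = 3.917 × 10^-3 mol
From the 1:2 ratio, n(As2O3) = 1/2 × 3.917 × 10^-3 = 1.958 × 10^-3 mol
mass of As2O3 = 1.958 × 10^-3 × 197.84 g/mol = 0.3875 g
% As2O3 = 0.3875 / 0.5399 × 100 = 71.77 %

71.77 %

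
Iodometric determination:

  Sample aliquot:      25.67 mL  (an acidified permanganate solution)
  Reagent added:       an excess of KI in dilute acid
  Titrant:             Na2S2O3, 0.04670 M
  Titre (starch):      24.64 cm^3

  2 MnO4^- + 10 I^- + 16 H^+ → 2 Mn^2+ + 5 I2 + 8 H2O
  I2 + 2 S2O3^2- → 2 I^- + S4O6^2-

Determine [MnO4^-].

0.008965 M

n(S2O3^2-) = 0.02464 × 0.04670 = 1.151 × 10^-3 mol
n(I2) = n(S2O3^2-)/2 = 5.753 × 10^-4 mol
From the 2:5 ratio, n(MnO4^-) in the aliquot = 2/5 × 5.753 × 10^-4 = 2.301 × 10^-4 mol
[MnO4^-] = 2.301 × 10^-4 / 0.02567 = 0.008965 mol/L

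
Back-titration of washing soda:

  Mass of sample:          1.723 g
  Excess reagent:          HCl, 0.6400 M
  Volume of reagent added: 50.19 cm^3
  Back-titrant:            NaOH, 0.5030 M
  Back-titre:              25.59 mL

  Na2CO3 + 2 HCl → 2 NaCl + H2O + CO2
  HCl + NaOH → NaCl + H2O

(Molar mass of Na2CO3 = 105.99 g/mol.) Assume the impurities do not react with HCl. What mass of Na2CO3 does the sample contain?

1.020 g

n(HCl) added = 0.05019 × 0.6400 = 0.03212 mol
n(NaOH) used in back-titration = 0.02559 × 0.5030 = 0.01287 mol
n(HCl) left over = 0.01287 mol (1:1 ratio)
n(HCl) consumed by analyte = 0.03212 − 0.01287 = 0.01925 mol
From the 1:2 ratio, n(Na2CO3) = 1/2 × 0.01925 = 9.625 × 10^-3 mol
mass of Na2CO3 = 9.625 × 10^-3 × 105.99 = 1.020 g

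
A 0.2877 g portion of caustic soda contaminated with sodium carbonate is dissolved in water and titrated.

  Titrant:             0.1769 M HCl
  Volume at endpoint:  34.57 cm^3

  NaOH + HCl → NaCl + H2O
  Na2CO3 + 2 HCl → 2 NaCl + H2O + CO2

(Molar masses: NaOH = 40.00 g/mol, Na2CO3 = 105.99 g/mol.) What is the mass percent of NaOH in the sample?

n(HCl) = 0.03457 × 0.1769 = 6.115 × 10^-3 mol
Let x = n(NaOH), y = n(Na2CO3).
Titrant: 1x + 2y = 6.115 × 10^-3;  mass: 40.00x + 105.99y = 0.2877
Solving, x = 2.800 × 10^-3 mol, y = 1.658 × 10^-3 mol
mass of NaOH = 2.800 × 10^-3 × 40.00 = 0.1120 g
% NaOH = 0.1120 / 0.2877 × 100 = 38.93 %

38.93 %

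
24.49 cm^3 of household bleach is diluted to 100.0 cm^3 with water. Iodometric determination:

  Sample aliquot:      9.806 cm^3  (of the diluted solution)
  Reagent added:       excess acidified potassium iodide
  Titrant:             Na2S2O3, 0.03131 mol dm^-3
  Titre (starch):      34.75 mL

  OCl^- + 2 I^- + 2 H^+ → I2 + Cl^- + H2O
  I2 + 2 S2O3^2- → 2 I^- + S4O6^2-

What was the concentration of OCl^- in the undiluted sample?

0.2265 mol/L

n(S2O3^2-) = 0.03475 × 0.03131 = 1.088 × 10^-3 mol
n(I2) = n(S2O3^2-)/2 = 5.440 × 10^-4 mol
n(OCl^-) in the aliquot = 5.440 × 10^-4 mol (1:1 ratio)
[OCl^-]_dilute = 5.440 × 10^-4 / 0.009806 = 0.05548 mol/L
[OCl^-]_original = 0.05548 × 100.0/24.49 = 0.2265 mol/L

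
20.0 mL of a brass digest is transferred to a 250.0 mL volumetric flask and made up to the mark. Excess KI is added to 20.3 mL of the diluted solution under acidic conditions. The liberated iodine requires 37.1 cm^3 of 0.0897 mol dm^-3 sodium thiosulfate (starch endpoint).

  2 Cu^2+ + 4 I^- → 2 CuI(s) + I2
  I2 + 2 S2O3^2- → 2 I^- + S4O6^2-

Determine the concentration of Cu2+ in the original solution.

n(S2O3^2-) = 0.0371 × 0.0897 = 3.33 × 10^-3 mol
n(I2) = n(S2O3^2-)/2 = 1.66 × 10^-3 mol
From the 2:1 ratio, n(Cu2+) in the aliquot = 2/1 × 1.66 × 10^-3 = 3.33 × 10^-3 mol
[Cu2+]_dilute = 3.33 × 10^-3 / 0.0203 = 0.164 mol/L
[Cu2+]_original = 0.164 × 250.0/20.0 = 2.05 mol/L

2.05 mol/L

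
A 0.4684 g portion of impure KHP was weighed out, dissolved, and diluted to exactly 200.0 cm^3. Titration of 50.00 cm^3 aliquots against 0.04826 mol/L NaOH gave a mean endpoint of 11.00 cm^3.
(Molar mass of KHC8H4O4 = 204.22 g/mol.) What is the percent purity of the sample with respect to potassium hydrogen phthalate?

KHC8H4O4 + NaOH → KNaC8H4O4 + H2O
n(NaOH) per titration = 0.01100 × 0.04826 = 5.309 × 10^-4 mol
n(KHC8H4O4) in each aliquot = 5.309 × 10^-4 mol (1:1 ratio)
n(KHC8H4O4) in the whole flask = 5.309 × 10^-4 × 200.0/50.00 = 2.123 × 10^-3 mol
mass of KHC8H4O4 = 2.123 × 10^-3 × 204.22 = 0.4336 g
% KHC8H4O4 = 0.4336 / 0.4684 × 100 = 92.58 %

92.58 %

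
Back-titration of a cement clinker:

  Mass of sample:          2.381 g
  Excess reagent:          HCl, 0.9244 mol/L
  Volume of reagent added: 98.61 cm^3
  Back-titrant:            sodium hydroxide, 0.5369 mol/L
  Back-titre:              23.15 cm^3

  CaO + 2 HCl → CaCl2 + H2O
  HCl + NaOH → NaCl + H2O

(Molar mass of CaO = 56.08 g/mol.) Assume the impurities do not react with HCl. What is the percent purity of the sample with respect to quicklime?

92.71 %

n(HCl) added = 0.09861 × 0.9244 = 0.09116 mol
n(NaOH) used in back-titration = 0.02315 × 0.5369 = 0.01243 mol
n(HCl) left over = 0.01243 mol (1:1 ratio)
n(HCl) consumed by analyte = 0.09116 − 0.01243 = 0.07873 mol
From the 1:2 ratio, n(CaO) = 1/2 × 0.07873 = 0.03936 mol
mass of CaO = 0.03936 × 56.08 = 2.207 g
% CaO = 2.207 / 2.381 × 100 = 92.71 %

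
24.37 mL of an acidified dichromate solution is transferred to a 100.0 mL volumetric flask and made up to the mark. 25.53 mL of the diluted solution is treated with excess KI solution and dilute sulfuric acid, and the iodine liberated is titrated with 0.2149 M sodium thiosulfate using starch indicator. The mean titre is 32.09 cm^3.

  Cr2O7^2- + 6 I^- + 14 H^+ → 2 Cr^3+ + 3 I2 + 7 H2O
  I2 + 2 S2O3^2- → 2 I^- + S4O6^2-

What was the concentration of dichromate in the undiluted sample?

0.1847 M

n(S2O3^2-) = 0.03209 × 0.2149 = 6.896 × 10^-3 mol
n(I2) = n(S2O3^2-)/2 = 3.448 × 10^-3 mol
From the 1:3 ratio, n(Cr2O7^2-) in the aliquot = 1/3 × 3.448 × 10^-3 = 1.149 × 10^-3 mol
[Cr2O7^2-]_dilute = 1.149 × 10^-3 / 0.02553 = 0.04502 mol/L
[Cr2O7^2-]_original = 0.04502 × 100.0/24.37 = 0.1847 mol/L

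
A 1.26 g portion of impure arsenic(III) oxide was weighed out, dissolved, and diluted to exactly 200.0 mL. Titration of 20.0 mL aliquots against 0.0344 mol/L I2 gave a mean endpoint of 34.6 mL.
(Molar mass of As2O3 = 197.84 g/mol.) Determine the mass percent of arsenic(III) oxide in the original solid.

As2O3 + 2 I2 + 2 H2O → As2O5 + 4 HI
n(I2) per titration = 0.0346 × 0.0344 = 1.19 × 10^-3 mol
From the 1:2 ratio, n(As2O3) in each aliquot = 1/2 × 1.19 × 10^-3 = 5.95 × 10^-4 mol
n(As2O3) in the whole flask = 5.95 × 10^-4 × 200.0/20.0 = 5.95 × 10^-3 mol
mass of As2O3 = 5.95 × 10^-3 × 197.84 = 1.18 g
% As2O3 = 1.18 / 1.26 × 100 = 93.4 %

93.4 %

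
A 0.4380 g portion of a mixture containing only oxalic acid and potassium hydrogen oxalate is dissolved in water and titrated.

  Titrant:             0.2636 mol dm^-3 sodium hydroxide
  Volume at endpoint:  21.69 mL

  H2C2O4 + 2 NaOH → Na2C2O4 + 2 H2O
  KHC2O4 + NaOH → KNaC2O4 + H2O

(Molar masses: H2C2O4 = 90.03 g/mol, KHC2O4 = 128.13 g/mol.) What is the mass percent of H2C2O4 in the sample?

36.43 %

n(NaOH) = 0.02169 × 0.2636 = 5.717 × 10^-3 mol
Let x = n(H2C2O4), y = n(KHC2O4).
Titrant: 2x + 1y = 5.717 × 10^-3;  mass: 90.03x + 128.13y = 0.4380
Solving, x = 1.772 × 10^-3 mol, y = 2.173 × 10^-3 mol
mass of H2C2O4 = 1.772 × 10^-3 × 90.03 = 0.1595 g
% H2C2O4 = 0.1595 / 0.4380 × 100 = 36.43 %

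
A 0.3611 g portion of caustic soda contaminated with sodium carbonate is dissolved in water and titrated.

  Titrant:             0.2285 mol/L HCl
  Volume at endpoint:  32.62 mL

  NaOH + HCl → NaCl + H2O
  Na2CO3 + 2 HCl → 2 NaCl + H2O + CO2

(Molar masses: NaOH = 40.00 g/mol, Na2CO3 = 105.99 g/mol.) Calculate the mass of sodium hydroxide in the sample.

n(HCl) = 0.03262 × 0.2285 = 7.454 × 10^-3 mol
Let x = n(NaOH), y = n(Na2CO3).
Titrant: 1x + 2y = 7.454 × 10^-3;  mass: 40.00x + 105.99y = 0.3611
Solving, x = 2.609 × 10^-3 mol, y = 2.422 × 10^-3 mol
mass of NaOH = 2.609 × 10^-3 × 40.00 = 0.1044 g

0.1044 g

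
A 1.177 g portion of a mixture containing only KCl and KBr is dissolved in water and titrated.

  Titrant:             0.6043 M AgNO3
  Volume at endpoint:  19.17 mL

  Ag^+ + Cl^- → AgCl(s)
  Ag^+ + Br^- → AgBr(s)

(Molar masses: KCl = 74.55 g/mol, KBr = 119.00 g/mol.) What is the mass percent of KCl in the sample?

28.72 %

n(AgNO3) = 0.01917 × 0.6043 = 0.01158 mol
Let x = n(KCl), y = n(KBr).
Titrant: 1x + 1y = 0.01158;  mass: 74.55x + 119.00y = 1.177
Solving, x = 4.534 × 10^-3 mol, y = 7.050 × 10^-3 mol
mass of KCl = 4.534 × 10^-3 × 74.55 = 0.3380 g
% KCl = 0.3380 / 1.177 × 100 = 28.72 %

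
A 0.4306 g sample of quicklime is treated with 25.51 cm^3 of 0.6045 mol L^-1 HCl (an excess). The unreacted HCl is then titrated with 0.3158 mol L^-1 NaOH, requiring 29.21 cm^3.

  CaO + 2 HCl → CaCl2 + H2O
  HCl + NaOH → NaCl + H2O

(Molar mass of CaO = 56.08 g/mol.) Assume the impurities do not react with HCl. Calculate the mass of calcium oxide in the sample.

n(HCl) added = 0.02551 × 0.6045 = 0.01542 mol
n(NaOH) used in back-titration = 0.02921 × 0.3158 = 9.225 × 10^-3 mol
n(HCl) left over = 9.225 × 10^-3 mol (1:1 ratio)
n(HCl) consumed by analyte = 0.01542 − 9.225 × 10^-3 = 6.196 × 10^-3 mol
From the 1:2 ratio, n(CaO) = 1/2 × 6.196 × 10^-3 = 3.098 × 10^-3 mol
mass of CaO = 3.098 × 10^-3 × 56.08 = 0.1737 g

0.1737 g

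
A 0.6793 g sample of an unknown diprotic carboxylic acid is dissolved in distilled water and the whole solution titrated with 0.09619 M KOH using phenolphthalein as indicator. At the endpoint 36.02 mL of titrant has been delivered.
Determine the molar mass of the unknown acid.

392.1 g/mol

n(KOH) = 0.03602 L × 0.09619 mol/L = 3.465 × 10^-3 mol
From the 1:2 ratio, n(H2A) = 1/2 × 3.465 × 10^-3 = 1.732 × 10^-3 mol
M = m / n = 0.6793 g / 1.732 × 10^-3 mol = 392.1 g/mol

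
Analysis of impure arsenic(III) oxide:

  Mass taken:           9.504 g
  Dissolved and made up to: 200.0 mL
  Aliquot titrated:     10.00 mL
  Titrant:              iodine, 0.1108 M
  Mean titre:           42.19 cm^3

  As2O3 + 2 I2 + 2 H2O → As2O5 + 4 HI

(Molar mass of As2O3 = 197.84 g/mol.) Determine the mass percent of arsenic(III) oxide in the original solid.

n(I2) per titration = 0.04219 × 0.1108 = 4.675 × 10^-3 mol
From the 1:2 ratio, n(As2O3) in each aliquot = 1/2 × 4.675 × 10^-3 = 2.337 × 10^-3 mol
n(As2O3) in the whole flask = 2.337 × 10^-3 × 200.0/10.00 = 0.04675 mol
mass of As2O3 = 0.04675 × 197.84 = 9.248 g
% As2O3 = 9.248 / 9.504 × 100 = 97.31 %

97.31 %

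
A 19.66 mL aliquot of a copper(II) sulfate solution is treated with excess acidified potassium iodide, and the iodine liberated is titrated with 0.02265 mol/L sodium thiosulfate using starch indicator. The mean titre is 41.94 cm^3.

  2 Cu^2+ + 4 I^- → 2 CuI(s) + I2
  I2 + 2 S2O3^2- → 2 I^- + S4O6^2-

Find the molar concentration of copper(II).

0.04832 mol/L

n(S2O3^2-) = 0.04194 × 0.02265 = 9.499 × 10^-4 mol
n(I2) = n(S2O3^2-)/2 = 4.750 × 10^-4 mol
From the 2:1 ratio, n(Cu2+) in the aliquot = 2/1 × 4.750 × 10^-4 = 9.499 × 10^-4 mol
[Cu2+] = 9.499 × 10^-4 / 0.01966 = 0.04832 mol/L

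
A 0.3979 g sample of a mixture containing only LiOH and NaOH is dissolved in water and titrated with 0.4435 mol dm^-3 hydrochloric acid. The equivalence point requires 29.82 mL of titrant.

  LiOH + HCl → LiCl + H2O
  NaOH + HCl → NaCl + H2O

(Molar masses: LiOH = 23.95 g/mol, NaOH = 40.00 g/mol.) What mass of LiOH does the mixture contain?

n(HCl) = 0.02982 × 0.4435 = 0.01323 mol
Let x = n(LiOH), y = n(NaOH).
Titrant: 1x + 1y = 0.01323;  mass: 23.95x + 40.00y = 0.3979
Solving, x = 8.169 × 10^-3 mol, y = 5.057 × 10^-3 mol
mass of LiOH = 8.169 × 10^-3 × 23.95 = 0.1956 g

0.1956 g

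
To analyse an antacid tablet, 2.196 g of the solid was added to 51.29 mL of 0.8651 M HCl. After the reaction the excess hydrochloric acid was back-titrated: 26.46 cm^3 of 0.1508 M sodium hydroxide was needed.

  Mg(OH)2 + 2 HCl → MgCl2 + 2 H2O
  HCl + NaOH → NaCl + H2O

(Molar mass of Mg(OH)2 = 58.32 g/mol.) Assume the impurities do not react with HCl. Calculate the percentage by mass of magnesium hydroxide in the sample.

n(HCl) added = 0.05129 × 0.8651 = 0.04437 mol
n(NaOH) used in back-titration = 0.02646 × 0.1508 = 3.990 × 10^-3 mol
n(HCl) left over = 3.990 × 10^-3 mol (1:1 ratio)
n(HCl) consumed by analyte = 0.04437 − 3.990 × 10^-3 = 0.04038 mol
From the 1:2 ratio, n(Mg(OH)2) = 1/2 × 0.04038 = 0.02019 mol
mass of Mg(OH)2 = 0.02019 × 58.32 = 1.178 g
% Mg(OH)2 = 1.178 / 2.196 × 100 = 53.62 %

53.62 %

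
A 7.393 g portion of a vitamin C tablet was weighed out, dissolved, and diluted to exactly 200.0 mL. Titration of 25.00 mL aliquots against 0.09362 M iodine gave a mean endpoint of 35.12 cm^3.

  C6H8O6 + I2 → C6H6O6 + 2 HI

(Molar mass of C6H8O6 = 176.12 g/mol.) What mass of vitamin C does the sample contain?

4.633 g

n(I2) per titration = 0.03512 × 0.09362 = 3.288 × 10^-3 mol
n(C6H8O6) in each aliquot = 3.288 × 10^-3 mol (1:1 ratio)
n(C6H8O6) in the whole flask = 3.288 × 10^-3 × 200.0/25.00 = 0.02630 mol
mass of C6H8O6 = 0.02630 × 176.12 = 4.633 g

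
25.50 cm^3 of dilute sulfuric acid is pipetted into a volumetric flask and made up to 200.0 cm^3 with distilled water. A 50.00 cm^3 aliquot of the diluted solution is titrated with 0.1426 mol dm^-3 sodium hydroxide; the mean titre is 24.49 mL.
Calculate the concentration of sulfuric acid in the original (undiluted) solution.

H2SO4 + 2 NaOH → Na2SO4 + 2 H2O
n(NaOH) = 0.02449 × 0.1426 = 3.492 × 10^-3 mol
From the 1:2 ratio, n(H2SO4) in the aliquot = 1/2 × 3.492 × 10^-3 = 1.746 × 10^-3 mol
[H2SO4]_dilute = 1.746 × 10^-3 / 0.05000 = 0.03492 mol/L
Dilution factor = 200.0 / 25.50 = 7.843
[H2SO4]_stock = 0.03492 × 7.843 = 0.2739 mol/L

0.2739 mol/L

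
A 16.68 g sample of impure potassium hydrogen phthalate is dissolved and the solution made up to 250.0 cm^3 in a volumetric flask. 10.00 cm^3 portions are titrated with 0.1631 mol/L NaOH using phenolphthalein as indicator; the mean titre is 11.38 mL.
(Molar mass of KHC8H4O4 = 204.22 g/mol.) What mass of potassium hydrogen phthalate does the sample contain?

9.476 g

KHC8H4O4 + NaOH → KNaC8H4O4 + H2O
n(NaOH) per titration = 0.01138 × 0.1631 = 1.856 × 10^-3 mol
n(KHC8H4O4) in each aliquot = 1.856 × 10^-3 mol (1:1 ratio)
n(KHC8H4O4) in the whole flask = 1.856 × 10^-3 × 250.0/10.00 = 0.04640 mol
mass of KHC8H4O4 = 0.04640 × 204.22 = 9.476 g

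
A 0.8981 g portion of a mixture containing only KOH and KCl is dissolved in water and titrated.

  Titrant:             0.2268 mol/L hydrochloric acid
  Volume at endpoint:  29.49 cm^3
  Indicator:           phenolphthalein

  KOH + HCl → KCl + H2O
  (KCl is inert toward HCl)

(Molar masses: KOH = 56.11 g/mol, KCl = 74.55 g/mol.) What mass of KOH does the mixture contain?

0.3753 g

n(HCl) = 0.02949 × 0.2268 = 6.688 × 10^-3 mol
Let x = n(KOH), y = n(KCl).
Titrant: 1x = 6.688 × 10^-3;  mass: 56.11x + 74.55y = 0.8981
Solving, x = 6.688 × 10^-3 mol, y = 7.013 × 10^-3 mol
mass of KOH = 6.688 × 10^-3 × 56.11 = 0.3753 g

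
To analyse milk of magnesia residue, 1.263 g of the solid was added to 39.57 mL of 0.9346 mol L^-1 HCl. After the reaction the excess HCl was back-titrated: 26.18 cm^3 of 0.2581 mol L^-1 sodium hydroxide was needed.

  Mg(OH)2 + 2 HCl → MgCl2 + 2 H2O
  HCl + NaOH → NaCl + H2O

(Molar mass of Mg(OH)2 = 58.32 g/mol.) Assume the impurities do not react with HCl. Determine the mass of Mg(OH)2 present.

0.8814 g

n(HCl) added = 0.03957 × 0.9346 = 0.03698 mol
n(NaOH) used in back-titration = 0.02618 × 0.2581 = 6.757 × 10^-3 mol
n(HCl) left over = 6.757 × 10^-3 mol (1:1 ratio)
n(HCl) consumed by analyte = 0.03698 − 6.757 × 10^-3 = 0.03023 mol
From the 1:2 ratio, n(Mg(OH)2) = 1/2 × 0.03023 = 0.01511 mol
mass of Mg(OH)2 = 0.01511 × 58.32 = 0.8814 g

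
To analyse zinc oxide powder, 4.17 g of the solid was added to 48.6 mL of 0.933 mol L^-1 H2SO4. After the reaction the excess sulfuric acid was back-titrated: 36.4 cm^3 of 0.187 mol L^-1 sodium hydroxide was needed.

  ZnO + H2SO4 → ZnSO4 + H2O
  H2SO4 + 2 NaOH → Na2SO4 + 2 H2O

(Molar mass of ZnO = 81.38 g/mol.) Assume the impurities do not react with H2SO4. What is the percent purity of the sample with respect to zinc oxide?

81.8 %

n(H2SO4) added = 0.0486 × 0.933 = 0.0453 mol
n(NaOH) used in back-titration = 0.0364 × 0.187 = 6.81 × 10^-3 mol
From the 1:2 ratio, n(H2SO4) left over = 1/2 × 6.81 × 10^-3 = 3.40 × 10^-3 mol
n(H2SO4) consumed by analyte = 0.0453 − 3.40 × 10^-3 = 0.0419 mol
n(ZnO) = 0.0419 mol (1:1 ratio)
mass of ZnO = 0.0419 × 81.38 = 3.41 g
% ZnO = 3.41 / 4.17 × 100 = 81.8 %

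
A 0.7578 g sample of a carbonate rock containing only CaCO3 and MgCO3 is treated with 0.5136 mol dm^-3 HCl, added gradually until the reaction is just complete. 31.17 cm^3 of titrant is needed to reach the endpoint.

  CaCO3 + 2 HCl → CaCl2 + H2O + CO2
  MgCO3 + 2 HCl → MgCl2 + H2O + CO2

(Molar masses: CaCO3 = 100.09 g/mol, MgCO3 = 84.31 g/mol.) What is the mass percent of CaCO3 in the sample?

n(HCl) = 0.03117 × 0.5136 = 0.01601 mol
Let x = n(CaCO3), y = n(MgCO3).
Titrant: 2x + 2y = 0.01601;  mass: 100.09x + 84.31y = 0.7578
Solving, x = 5.256 × 10^-3 mol, y = 2.748 × 10^-3 mol
mass of CaCO3 = 5.256 × 10^-3 × 100.09 = 0.5261 g
% CaCO3 = 0.5261 / 0.7578 × 100 = 69.42 %

69.42 %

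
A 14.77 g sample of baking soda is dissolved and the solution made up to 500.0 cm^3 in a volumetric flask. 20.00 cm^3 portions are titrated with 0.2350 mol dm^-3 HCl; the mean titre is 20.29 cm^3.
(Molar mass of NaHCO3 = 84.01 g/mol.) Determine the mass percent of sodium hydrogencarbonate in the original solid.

NaHCO3 + HCl → NaCl + H2O + CO2
n(HCl) per titration = 0.02029 × 0.2350 = 4.768 × 10^-3 mol
n(NaHCO3) in each aliquot = 4.768 × 10^-3 mol (1:1 ratio)
n(NaHCO3) in the whole flask = 4.768 × 10^-3 × 500.0/20.00 = 0.1192 mol
mass of NaHCO3 = 0.1192 × 84.01 = 10.01 g
% NaHCO3 = 10.01 / 14.77 × 100 = 67.80 %

67.80 %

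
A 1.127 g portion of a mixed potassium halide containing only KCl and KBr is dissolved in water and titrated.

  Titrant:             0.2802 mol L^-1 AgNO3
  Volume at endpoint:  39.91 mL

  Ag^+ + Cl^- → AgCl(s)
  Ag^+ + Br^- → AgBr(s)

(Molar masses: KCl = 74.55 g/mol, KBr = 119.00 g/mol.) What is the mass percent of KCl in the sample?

30.32 %

n(AgNO3) = 0.03991 × 0.2802 = 0.01118 mol
Let x = n(KCl), y = n(KBr).
Titrant: 1x + 1y = 0.01118;  mass: 74.55x + 119.00y = 1.127
Solving, x = 4.584 × 10^-3 mol, y = 6.599 × 10^-3 mol
mass of KCl = 4.584 × 10^-3 × 74.55 = 0.3417 g
% KCl = 0.3417 / 1.127 × 100 = 30.32 %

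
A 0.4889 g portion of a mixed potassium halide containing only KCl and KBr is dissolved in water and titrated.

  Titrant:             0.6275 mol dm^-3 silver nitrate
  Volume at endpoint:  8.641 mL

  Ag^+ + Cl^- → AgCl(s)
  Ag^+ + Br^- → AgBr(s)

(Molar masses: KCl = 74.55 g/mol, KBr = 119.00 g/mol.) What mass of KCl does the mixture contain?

n(AgNO3) = 0.008641 × 0.6275 = 5.422 × 10^-3 mol
Let x = n(KCl), y = n(KBr).
Titrant: 1x + 1y = 5.422 × 10^-3;  mass: 74.55x + 119.00y = 0.4889
Solving, x = 3.517 × 10^-3 mol, y = 1.905 × 10^-3 mol
mass of KCl = 3.517 × 10^-3 × 74.55 = 0.2622 g

0.2622 g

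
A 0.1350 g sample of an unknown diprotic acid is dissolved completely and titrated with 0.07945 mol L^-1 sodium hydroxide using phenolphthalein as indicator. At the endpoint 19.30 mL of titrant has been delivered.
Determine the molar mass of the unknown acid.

n(NaOH) = 0.01930 L × 0.07945 mol/L = 1.533 × 10^-3 mol
From the 1:2 ratio, n(H2A) = 1/2 × 1.533 × 10^-3 = 7.667 × 10^-4 mol
M = m / n = 0.1350 g / 7.667 × 10^-4 mol = 176.1 g/mol

176.1 g/mol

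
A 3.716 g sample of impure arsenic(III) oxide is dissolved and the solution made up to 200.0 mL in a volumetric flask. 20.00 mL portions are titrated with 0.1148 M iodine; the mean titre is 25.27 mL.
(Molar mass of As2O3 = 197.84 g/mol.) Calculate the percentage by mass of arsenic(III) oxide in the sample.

As2O3 + 2 I2 + 2 H2O → As2O5 + 4 HI
n(I2) per titration = 0.02527 × 0.1148 = 2.901 × 10^-3 mol
From the 1:2 ratio, n(As2O3) in each aliquot = 1/2 × 2.901 × 10^-3 = 1.450 × 10^-3 mol
n(As2O3) in the whole flask = 1.450 × 10^-3 × 200.0/20.00 = 0.01450 mol
mass of As2O3 = 0.01450 × 197.84 = 2.870 g
% As2O3 = 2.870 / 3.716 × 100 = 77.22 %

77.22 %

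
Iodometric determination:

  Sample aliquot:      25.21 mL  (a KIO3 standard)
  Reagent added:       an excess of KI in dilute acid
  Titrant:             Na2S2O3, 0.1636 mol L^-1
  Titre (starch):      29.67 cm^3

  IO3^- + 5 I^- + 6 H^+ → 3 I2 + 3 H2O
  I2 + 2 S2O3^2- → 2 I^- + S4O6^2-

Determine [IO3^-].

n(S2O3^2-) = 0.02967 × 0.1636 = 4.854 × 10^-3 mol
n(I2) = n(S2O3^2-)/2 = 2.427 × 10^-3 mol
From the 1:3 ratio, n(IO3^-) in the aliquot = 1/3 × 2.427 × 10^-3 = 8.090 × 10^-4 mol
[IO3^-] = 8.090 × 10^-4 / 0.02521 = 0.03209 mol/L

0.03209 mol/L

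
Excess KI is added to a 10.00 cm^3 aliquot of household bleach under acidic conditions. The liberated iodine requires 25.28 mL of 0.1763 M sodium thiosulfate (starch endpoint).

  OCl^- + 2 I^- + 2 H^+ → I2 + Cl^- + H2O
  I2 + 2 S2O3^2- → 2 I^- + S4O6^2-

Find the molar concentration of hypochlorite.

0.2228 M

n(S2O3^2-) = 0.02528 × 0.1763 = 4.457 × 10^-3 mol
n(I2) = n(S2O3^2-)/2 = 2.228 × 10^-3 mol
n(OCl^-) in the aliquot = 2.228 × 10^-3 mol (1:1 ratio)
[OCl^-] = 2.228 × 10^-3 / 0.01000 = 0.2228 mol/L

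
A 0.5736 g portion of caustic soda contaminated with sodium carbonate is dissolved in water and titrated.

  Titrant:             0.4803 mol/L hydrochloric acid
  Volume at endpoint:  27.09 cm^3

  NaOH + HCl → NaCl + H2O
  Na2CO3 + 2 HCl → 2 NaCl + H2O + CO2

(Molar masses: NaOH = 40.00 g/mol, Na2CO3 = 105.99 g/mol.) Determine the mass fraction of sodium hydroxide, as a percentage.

62.21 %

n(HCl) = 0.02709 × 0.4803 = 0.01301 mol
Let x = n(NaOH), y = n(Na2CO3).
Titrant: 1x + 2y = 0.01301;  mass: 40.00x + 105.99y = 0.5736
Solving, x = 8.922 × 10^-3 mol, y = 2.045 × 10^-3 mol
mass of NaOH = 8.922 × 10^-3 × 40.00 = 0.3569 g
% NaOH = 0.3569 / 0.5736 × 100 = 62.21 %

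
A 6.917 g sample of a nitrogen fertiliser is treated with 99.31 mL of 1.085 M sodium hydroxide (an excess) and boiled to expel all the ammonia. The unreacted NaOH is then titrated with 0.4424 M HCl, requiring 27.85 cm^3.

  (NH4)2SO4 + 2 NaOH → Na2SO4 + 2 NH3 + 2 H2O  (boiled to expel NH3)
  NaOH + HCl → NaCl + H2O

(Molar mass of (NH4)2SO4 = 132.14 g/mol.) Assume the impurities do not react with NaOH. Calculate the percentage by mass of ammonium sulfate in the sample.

91.15 %

n(NaOH) added = 0.09931 × 1.085 = 0.1078 mol
n(HCl) used in back-titration = 0.02785 × 0.4424 = 0.01232 mol
n(NaOH) left over = 0.01232 mol (1:1 ratio)
n(NaOH) consumed by analyte = 0.1078 − 0.01232 = 0.09543 mol
From the 1:2 ratio, n((NH4)2SO4) = 1/2 × 0.09543 = 0.04772 mol
mass of (NH4)2SO4 = 0.04772 × 132.14 = 6.305 g
% (NH4)2SO4 = 6.305 / 6.917 × 100 = 91.15 %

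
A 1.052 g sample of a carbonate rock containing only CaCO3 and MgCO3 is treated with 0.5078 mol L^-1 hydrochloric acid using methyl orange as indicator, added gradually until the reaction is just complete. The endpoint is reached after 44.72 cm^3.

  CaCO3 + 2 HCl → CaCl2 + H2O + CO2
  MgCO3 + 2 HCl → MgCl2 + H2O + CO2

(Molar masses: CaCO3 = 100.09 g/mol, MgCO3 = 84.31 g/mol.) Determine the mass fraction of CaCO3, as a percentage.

57.10 %

n(HCl) = 0.04472 × 0.5078 = 0.02271 mol
Let x = n(CaCO3), y = n(MgCO3).
Titrant: 2x + 2y = 0.02271;  mass: 100.09x + 84.31y = 1.052
Solving, x = 6.002 × 10^-3 mol, y = 5.353 × 10^-3 mol
mass of CaCO3 = 6.002 × 10^-3 × 100.09 = 0.6007 g
% CaCO3 = 0.6007 / 1.052 × 100 = 57.10 %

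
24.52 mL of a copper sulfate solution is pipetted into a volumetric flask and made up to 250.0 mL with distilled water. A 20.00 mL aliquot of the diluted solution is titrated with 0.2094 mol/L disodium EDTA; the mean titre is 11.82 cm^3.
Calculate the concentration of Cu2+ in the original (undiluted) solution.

1.262 mol/L

Cu^2+ + EDTA^4- → [Cu(EDTA)]^2-
n(EDTA) = 0.01182 × 0.2094 = 2.475 × 10^-3 mol
n(Cu2+) in the aliquot = 2.475 × 10^-3 mol (1:1 ratio)
[Cu2+]_dilute = 2.475 × 10^-3 / 0.02000 = 0.1238 mol/L
Dilution factor = 250.0 / 24.52 = 10.20
[Cu2+]_stock = 0.1238 × 10.20 = 1.262 mol/L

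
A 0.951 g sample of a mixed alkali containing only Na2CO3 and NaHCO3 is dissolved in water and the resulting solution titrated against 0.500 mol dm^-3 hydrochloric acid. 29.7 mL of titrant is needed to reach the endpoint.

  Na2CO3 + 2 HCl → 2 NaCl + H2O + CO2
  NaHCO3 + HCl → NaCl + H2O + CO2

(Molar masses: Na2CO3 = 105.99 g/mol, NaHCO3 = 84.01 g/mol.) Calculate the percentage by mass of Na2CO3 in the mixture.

53.3 %

n(HCl) = 0.0297 × 0.500 = 0.0149 mol
Let x = n(Na2CO3), y = n(NaHCO3).
Titrant: 2x + 1y = 0.0149;  mass: 105.99x + 84.01y = 0.951
Solving, x = 4.78 × 10^-3 mol, y = 5.29 × 10^-3 mol
mass of Na2CO3 = 4.78 × 10^-3 × 105.99 = 0.507 g
% Na2CO3 = 0.507 / 0.951 × 100 = 53.3 %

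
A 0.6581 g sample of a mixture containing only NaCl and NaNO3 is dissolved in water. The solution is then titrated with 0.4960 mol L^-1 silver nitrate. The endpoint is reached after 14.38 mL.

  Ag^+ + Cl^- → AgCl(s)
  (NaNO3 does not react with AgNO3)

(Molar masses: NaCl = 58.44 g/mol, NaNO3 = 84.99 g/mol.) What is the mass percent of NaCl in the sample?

63.34 %

n(AgNO3) = 0.01438 × 0.4960 = 7.132 × 10^-3 mol
Let x = n(NaCl), y = n(NaNO3).
Titrant: 1x = 7.132 × 10^-3;  mass: 58.44x + 84.99y = 0.6581
Solving, x = 7.132 × 10^-3 mol, y = 2.839 × 10^-3 mol
mass of NaCl = 7.132 × 10^-3 × 58.44 = 0.4168 g
% NaCl = 0.4168 / 0.6581 × 100 = 63.34 %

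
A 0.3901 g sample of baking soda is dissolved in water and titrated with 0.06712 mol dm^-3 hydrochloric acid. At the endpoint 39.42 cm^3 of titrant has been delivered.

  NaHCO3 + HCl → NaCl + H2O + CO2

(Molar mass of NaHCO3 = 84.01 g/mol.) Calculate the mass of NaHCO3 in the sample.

0.2223 g

n(HCl) = 0.03942 L × 0.06712 mol/L = 2.646 × 10^-3 mol
n(NaHCO3) = 2.646 × 10^-3 mol (1:1 ratio)
mass of NaHCO3 = 2.646 × 10^-3 × 84.01 g/mol = 0.2223 g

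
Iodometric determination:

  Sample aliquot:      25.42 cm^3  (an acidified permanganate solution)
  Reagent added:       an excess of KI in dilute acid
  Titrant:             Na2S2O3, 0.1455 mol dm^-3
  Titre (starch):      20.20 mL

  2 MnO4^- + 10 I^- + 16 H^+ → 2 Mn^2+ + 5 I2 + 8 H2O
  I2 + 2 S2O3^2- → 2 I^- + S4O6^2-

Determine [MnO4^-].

n(S2O3^2-) = 0.02020 × 0.1455 = 2.939 × 10^-3 mol
n(I2) = n(S2O3^2-)/2 = 1.470 × 10^-3 mol
From the 2:5 ratio, n(MnO4^-) in the aliquot = 2/5 × 1.470 × 10^-3 = 5.878 × 10^-4 mol
[MnO4^-] = 5.878 × 10^-4 / 0.02542 = 0.02312 mol/L

0.02312 mol/L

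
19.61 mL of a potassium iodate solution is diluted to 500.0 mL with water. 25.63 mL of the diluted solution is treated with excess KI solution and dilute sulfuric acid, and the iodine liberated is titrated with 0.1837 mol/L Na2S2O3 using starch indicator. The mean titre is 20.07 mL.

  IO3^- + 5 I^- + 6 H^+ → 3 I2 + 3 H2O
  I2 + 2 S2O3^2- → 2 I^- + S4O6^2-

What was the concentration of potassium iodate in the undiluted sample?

n(S2O3^2-) = 0.02007 × 0.1837 = 3.687 × 10^-3 mol
n(I2) = n(S2O3^2-)/2 = 1.843 × 10^-3 mol
From the 1:3 ratio, n(IO3^-) in the aliquot = 1/3 × 1.843 × 10^-3 = 6.145 × 10^-4 mol
[IO3^-]_dilute = 6.145 × 10^-4 / 0.02563 = 0.02397 mol/L
[IO3^-]_original = 0.02397 × 500.0/19.61 = 0.6113 mol/L

0.6113 mol/L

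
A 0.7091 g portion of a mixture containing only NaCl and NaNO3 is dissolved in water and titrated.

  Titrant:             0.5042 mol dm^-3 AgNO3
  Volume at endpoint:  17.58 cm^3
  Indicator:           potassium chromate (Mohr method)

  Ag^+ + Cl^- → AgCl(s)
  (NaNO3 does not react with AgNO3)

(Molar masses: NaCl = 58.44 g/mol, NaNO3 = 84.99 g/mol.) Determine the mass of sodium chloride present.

0.5180 g

n(AgNO3) = 0.01758 × 0.5042 = 8.864 × 10^-3 mol
Let x = n(NaCl), y = n(NaNO3).
Titrant: 1x = 8.864 × 10^-3;  mass: 58.44x + 84.99y = 0.7091
Solving, x = 8.864 × 10^-3 mol, y = 2.248 × 10^-3 mol
mass of NaCl = 8.864 × 10^-3 × 58.44 = 0.5180 g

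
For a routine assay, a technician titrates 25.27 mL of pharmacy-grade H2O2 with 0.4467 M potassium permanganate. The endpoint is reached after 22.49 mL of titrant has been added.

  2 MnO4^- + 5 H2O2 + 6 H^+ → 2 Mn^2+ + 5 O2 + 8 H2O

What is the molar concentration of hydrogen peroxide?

0.9939 M

n(KMnO4) = 0.02249 L × 0.4467 mol/L = 0.01005 mol
From the 5:2 mole ratio, n(H2O2) = 5/2 × 0.01005 = 0.02512 mol
[H2O2] = 0.02512 mol / 0.02527 L = 0.9939 mol/L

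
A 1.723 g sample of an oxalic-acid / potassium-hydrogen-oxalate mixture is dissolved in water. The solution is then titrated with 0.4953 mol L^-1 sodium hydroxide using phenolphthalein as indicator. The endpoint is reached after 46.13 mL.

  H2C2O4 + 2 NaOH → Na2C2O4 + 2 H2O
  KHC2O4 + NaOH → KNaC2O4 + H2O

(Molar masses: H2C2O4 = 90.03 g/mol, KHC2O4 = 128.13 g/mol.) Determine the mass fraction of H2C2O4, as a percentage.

37.86 %

n(NaOH) = 0.04613 × 0.4953 = 0.02285 mol
Let x = n(H2C2O4), y = n(KHC2O4).
Titrant: 2x + 1y = 0.02285;  mass: 90.03x + 128.13y = 1.723
Solving, x = 7.246 × 10^-3 mol, y = 8.356 × 10^-3 mol
mass of H2C2O4 = 7.246 × 10^-3 × 90.03 = 0.6524 g
% H2C2O4 = 0.6524 / 1.723 × 100 = 37.86 %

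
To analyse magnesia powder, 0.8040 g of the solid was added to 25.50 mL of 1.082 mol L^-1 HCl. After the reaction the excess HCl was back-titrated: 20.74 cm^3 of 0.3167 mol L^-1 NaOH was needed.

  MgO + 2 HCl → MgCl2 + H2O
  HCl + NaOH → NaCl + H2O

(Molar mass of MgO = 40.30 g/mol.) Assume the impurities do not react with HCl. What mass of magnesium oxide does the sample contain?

n(HCl) added = 0.02550 × 1.082 = 0.02759 mol
n(NaOH) used in back-titration = 0.02074 × 0.3167 = 6.568 × 10^-3 mol
n(HCl) left over = 6.568 × 10^-3 mol (1:1 ratio)
n(HCl) consumed by analyte = 0.02759 − 6.568 × 10^-3 = 0.02102 mol
From the 1:2 ratio, n(MgO) = 1/2 × 0.02102 = 0.01051 mol
mass of MgO = 0.01051 × 40.30 = 0.4236 g

0.4236 g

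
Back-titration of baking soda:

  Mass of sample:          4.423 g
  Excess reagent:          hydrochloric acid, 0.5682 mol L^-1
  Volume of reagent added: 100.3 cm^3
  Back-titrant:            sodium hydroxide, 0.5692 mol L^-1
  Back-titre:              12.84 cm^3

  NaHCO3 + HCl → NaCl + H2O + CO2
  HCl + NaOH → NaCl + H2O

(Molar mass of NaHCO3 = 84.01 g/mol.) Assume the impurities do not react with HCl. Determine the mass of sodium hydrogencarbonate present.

4.174 g

n(HCl) added = 0.1003 × 0.5682 = 0.05699 mol
n(NaOH) used in back-titration = 0.01284 × 0.5692 = 7.309 × 10^-3 mol
n(HCl) left over = 7.309 × 10^-3 mol (1:1 ratio)
n(HCl) consumed by analyte = 0.05699 − 7.309 × 10^-3 = 0.04968 mol
n(NaHCO3) = 0.04968 mol (1:1 ratio)
mass of NaHCO3 = 0.04968 × 84.01 = 4.174 g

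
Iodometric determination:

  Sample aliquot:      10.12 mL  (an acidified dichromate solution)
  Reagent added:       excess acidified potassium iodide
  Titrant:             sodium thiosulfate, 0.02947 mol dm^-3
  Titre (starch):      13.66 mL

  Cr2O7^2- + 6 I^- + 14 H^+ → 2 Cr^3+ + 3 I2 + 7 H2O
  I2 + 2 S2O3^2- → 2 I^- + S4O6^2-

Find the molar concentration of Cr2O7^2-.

0.006630 mol/L

n(S2O3^2-) = 0.01366 × 0.02947 = 4.026 × 10^-4 mol
n(I2) = n(S2O3^2-)/2 = 2.013 × 10^-4 mol
From the 1:3 ratio, n(Cr2O7^2-) in the aliquot = 1/3 × 2.013 × 10^-4 = 6.709 × 10^-5 mol
[Cr2O7^2-] = 6.709 × 10^-5 / 0.01012 = 0.006630 mol/L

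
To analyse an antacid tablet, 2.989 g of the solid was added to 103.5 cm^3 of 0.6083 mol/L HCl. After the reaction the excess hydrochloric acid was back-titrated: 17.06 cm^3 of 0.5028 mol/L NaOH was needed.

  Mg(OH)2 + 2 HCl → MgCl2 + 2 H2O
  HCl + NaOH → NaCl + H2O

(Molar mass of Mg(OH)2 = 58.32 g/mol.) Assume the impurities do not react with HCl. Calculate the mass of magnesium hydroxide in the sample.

n(HCl) added = 0.1035 × 0.6083 = 0.06296 mol
n(NaOH) used in back-titration = 0.01706 × 0.5028 = 8.578 × 10^-3 mol
n(HCl) left over = 8.578 × 10^-3 mol (1:1 ratio)
n(HCl) consumed by analyte = 0.06296 − 8.578 × 10^-3 = 0.05438 mol
From the 1:2 ratio, n(Mg(OH)2) = 1/2 × 0.05438 = 0.02719 mol
mass of Mg(OH)2 = 0.02719 × 58.32 = 1.586 g

1.586 g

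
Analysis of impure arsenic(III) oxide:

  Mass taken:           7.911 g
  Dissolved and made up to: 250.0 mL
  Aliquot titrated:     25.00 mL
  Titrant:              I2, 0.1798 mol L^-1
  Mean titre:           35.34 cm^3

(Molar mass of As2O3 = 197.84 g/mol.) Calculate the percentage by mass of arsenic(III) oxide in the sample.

79.45 %

As2O3 + 2 I2 + 2 H2O → As2O5 + 4 HI
n(I2) per titration = 0.03534 × 0.1798 = 6.354 × 10^-3 mol
From the 1:2 ratio, n(As2O3) in each aliquot = 1/2 × 6.354 × 10^-3 = 3.177 × 10^-3 mol
n(As2O3) in the whole flask = 3.177 × 10^-3 × 250.0/25.00 = 0.03177 mol
mass of As2O3 = 0.03177 × 197.84 = 6.286 g
% As2O3 = 6.286 / 7.911 × 100 = 79.45 %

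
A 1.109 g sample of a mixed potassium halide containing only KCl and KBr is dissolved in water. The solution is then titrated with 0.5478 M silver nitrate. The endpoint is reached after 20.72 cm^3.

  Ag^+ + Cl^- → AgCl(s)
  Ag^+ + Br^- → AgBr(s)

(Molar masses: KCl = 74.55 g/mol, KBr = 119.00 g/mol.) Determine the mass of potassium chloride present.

n(AgNO3) = 0.02072 × 0.5478 = 0.01135 mol
Let x = n(KCl), y = n(KBr).
Titrant: 1x + 1y = 0.01135;  mass: 74.55x + 119.00y = 1.109
Solving, x = 5.438 × 10^-3 mol, y = 5.913 × 10^-3 mol
mass of KCl = 5.438 × 10^-3 × 74.55 = 0.4054 g

0.4054 g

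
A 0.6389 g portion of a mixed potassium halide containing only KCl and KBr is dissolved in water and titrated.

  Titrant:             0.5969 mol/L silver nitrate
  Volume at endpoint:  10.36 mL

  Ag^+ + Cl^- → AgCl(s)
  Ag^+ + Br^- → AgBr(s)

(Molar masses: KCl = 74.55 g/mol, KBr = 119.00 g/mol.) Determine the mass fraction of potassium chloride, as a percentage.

25.46 %

n(AgNO3) = 0.01036 × 0.5969 = 6.184 × 10^-3 mol
Let x = n(KCl), y = n(KBr).
Titrant: 1x + 1y = 6.184 × 10^-3;  mass: 74.55x + 119.00y = 0.6389
Solving, x = 2.182 × 10^-3 mol, y = 4.002 × 10^-3 mol
mass of KCl = 2.182 × 10^-3 × 74.55 = 0.1627 g
% KCl = 0.1627 / 0.6389 × 100 = 25.46 %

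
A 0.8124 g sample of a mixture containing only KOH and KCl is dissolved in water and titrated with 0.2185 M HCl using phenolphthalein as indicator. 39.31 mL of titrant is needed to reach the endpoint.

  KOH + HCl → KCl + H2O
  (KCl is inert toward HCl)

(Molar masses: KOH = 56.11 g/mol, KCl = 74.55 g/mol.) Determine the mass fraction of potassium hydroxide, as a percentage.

59.32 %

n(HCl) = 0.03931 × 0.2185 = 8.589 × 10^-3 mol
Let x = n(KOH), y = n(KCl).
Titrant: 1x = 8.589 × 10^-3;  mass: 56.11x + 74.55y = 0.8124
Solving, x = 8.589 × 10^-3 mol, y = 4.433 × 10^-3 mol
mass of KOH = 8.589 × 10^-3 × 56.11 = 0.4819 g
% KOH = 0.4819 / 0.8124 × 100 = 59.32 %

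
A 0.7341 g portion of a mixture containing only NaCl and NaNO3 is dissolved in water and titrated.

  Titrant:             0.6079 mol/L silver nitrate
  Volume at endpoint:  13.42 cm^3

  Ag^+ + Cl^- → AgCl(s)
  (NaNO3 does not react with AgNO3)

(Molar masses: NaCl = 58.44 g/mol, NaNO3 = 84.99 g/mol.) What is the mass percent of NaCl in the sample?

n(AgNO3) = 0.01342 × 0.6079 = 8.158 × 10^-3 mol
Let x = n(NaCl), y = n(NaNO3).
Titrant: 1x = 8.158 × 10^-3;  mass: 58.44x + 84.99y = 0.7341
Solving, x = 8.158 × 10^-3 mol, y = 3.028 × 10^-3 mol
mass of NaCl = 8.158 × 10^-3 × 58.44 = 0.4768 g
% NaCl = 0.4768 / 0.7341 × 100 = 64.94 %

64.94 %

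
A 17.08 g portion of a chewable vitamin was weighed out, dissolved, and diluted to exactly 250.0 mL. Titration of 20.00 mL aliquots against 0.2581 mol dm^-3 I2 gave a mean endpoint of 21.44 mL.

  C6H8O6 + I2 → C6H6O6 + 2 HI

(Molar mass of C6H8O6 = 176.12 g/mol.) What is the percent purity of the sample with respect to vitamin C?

71.33 %

n(I2) per titration = 0.02144 × 0.2581 = 5.534 × 10^-3 mol
n(C6H8O6) in each aliquot = 5.534 × 10^-3 mol (1:1 ratio)
n(C6H8O6) in the whole flask = 5.534 × 10^-3 × 250.0/20.00 = 0.06917 mol
mass of C6H8O6 = 0.06917 × 176.12 = 12.18 g
% C6H8O6 = 12.18 / 17.08 × 100 = 71.33 %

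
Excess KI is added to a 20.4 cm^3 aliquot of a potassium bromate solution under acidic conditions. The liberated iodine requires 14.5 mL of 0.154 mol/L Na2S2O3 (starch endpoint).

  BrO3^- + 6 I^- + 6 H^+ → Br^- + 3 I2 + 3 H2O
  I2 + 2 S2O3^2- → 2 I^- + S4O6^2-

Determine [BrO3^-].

0.0182 mol/L

n(S2O3^2-) = 0.0145 × 0.154 = 2.23 × 10^-3 mol
n(I2) = n(S2O3^2-)/2 = 1.12 × 10^-3 mol
From the 1:3 ratio, n(BrO3^-) in the aliquot = 1/3 × 1.12 × 10^-3 = 3.72 × 10^-4 mol
[BrO3^-] = 3.72 × 10^-4 / 0.0204 = 0.0182 mol/L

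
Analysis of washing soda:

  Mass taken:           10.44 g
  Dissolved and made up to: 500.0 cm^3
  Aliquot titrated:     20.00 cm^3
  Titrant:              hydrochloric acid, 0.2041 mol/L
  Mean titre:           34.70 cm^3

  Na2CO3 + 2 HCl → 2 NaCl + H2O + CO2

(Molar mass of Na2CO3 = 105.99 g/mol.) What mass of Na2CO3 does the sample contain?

n(HCl) per titration = 0.03470 × 0.2041 = 7.082 × 10^-3 mol
From the 1:2 ratio, n(Na2CO3) in each aliquot = 1/2 × 7.082 × 10^-3 = 3.541 × 10^-3 mol
n(Na2CO3) in the whole flask = 3.541 × 10^-3 × 500.0/20.00 = 0.08853 mol
mass of Na2CO3 = 0.08853 × 105.99 = 9.383 g

9.383 g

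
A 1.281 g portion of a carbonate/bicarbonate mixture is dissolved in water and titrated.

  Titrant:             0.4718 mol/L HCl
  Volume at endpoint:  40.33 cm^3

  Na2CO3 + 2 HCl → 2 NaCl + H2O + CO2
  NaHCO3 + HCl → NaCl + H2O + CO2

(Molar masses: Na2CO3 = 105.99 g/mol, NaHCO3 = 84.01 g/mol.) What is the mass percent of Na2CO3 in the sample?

42.35 %

n(HCl) = 0.04033 × 0.4718 = 0.01903 mol
Let x = n(Na2CO3), y = n(NaHCO3).
Titrant: 2x + 1y = 0.01903;  mass: 105.99x + 84.01y = 1.281
Solving, x = 5.119 × 10^-3 mol, y = 8.790 × 10^-3 mol
mass of Na2CO3 = 5.119 × 10^-3 × 105.99 = 0.5425 g
% Na2CO3 = 0.5425 / 1.281 × 100 = 42.35 %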